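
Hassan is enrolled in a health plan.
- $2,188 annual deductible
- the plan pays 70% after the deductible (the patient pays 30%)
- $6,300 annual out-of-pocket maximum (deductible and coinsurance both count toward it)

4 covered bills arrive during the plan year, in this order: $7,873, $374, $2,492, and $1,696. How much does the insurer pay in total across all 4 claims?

$7,172.90

#1 ($7,873): $2,188 finishes the deductible; $5,685 goes to coinsurance; 30% of $5,685 = $1,705.50. Patient owes $3,893.50 (running OOP $3,893.50). Plan pays $7,873 − $3,893.50 = $3,979.50.
#2 ($374): 30% coinsurance on $374 = $112.20. Patient pays $112.20; OOP now $4,005.70. Insurer: $374 − $112.20 = $261.80.
#3 ($2,492): deductible already satisfied, so patient's share is 30% × $2,492 = $747.60. Patient pays $747.60; OOP now $4,753.30. Plan pays $2,492 − $747.60 = $1,744.40.
#4 ($1,696): deductible met; 30% of $1,696 = $508.80. Cost to patient: $508.80. OOP to date $5,262.10. Insurer: $1,696 − $508.80 = $1,187.20.
Insurer total: $3,979.50 + $261.80 + $1,744.40 + $1,187.20 = $7,172.90.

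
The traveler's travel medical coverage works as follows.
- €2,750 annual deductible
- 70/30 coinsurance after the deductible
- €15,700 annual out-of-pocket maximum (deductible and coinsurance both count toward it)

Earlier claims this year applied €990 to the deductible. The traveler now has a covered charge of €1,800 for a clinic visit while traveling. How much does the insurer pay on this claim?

€28

€990 of the €2,750 deductible is already met, leaving €1,760.
The remaining €40 (= €1,800 − €1,760) moves to coinsurance.
Coinsurance: €40 × 30% = €12.
That puts the traveler's cost at €1,760 + €12 = €1,772 before any cap.
Total out-of-pocket so far would be €990 + €1,772 = €2,762, below the €15,700 cap — no reduction.
Insurer pays the balance: €1,800 − €1,772 = €28.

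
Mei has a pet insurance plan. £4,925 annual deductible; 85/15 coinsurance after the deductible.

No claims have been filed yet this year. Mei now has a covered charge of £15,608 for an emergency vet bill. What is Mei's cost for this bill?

Deductible not yet touched, so the first £4,925 of the bill goes to the deductible.
That leaves £15,608 − £4,925 = £10,683 for coinsurance.
15% of £10,683 = £1,602.45 falls to the owner.
That puts the owner's cost at £4,925 + £1,602.45 = £6,527.45.

£6,527.45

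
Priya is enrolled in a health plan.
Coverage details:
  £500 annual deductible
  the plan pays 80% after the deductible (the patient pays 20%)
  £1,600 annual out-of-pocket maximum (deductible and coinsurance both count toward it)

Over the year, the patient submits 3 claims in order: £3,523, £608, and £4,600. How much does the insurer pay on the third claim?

£4,226.20

Bill 1, £3,523: £500 finishes the deductible; £3,023 goes to coinsurance; 20% of £3,023 = £604.60. Cost to patient: £1,104.60. OOP to date £1,104.60. Insurer: £3,523 − £1,104.60 = £2,418.40.
Bill 2, £608: 20% coinsurance on £608 = £121.60. Cost to patient: £121.60. OOP to date £1,226.20. Plan pays £608 − £121.60 = £486.40.
Bill 3, £4,600: deductible already satisfied, so patient's share is 20% × £4,600 = £920. That would push OOP to £2,146.20, over the £1,600 cap, so patient pays £1,600 − £1,226.20 = £373.80. Insurer: £4,600 − £373.80 = £4,226.20.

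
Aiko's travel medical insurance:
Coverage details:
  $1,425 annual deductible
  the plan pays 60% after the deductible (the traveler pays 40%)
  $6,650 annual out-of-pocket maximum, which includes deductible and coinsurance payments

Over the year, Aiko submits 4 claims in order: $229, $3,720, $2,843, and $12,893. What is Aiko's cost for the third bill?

$1,137.20

Bill 1, $229: fully absorbed by the deductible. Cost to traveler: $229. OOP to date $229.
Bill 2, $3,720: deductible takes $1,196, $2,524 remains; 40% of $2,524 = $1,009.60. Traveler pays $2,205.60; OOP now $2,434.60.
Bill 3, $2,843: deductible already satisfied, so traveler's share is 40% × $2,843 = $1,137.20. Cost to traveler: $1,137.20. OOP to date $3,571.80.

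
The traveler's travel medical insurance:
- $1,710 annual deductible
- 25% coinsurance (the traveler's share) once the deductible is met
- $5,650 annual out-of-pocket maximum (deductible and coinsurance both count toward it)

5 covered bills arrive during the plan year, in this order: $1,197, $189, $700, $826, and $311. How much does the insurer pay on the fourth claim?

$619.50

Bill 1, $1,197: entire amount goes to the deductible. Traveler owes $1,197 (running OOP $1,197). Plan pays $1,197 − $1,197 = $0.
Bill 2, $189: all of it applies to the deductible. Traveler owes $189 (running OOP $1,386). Insurer: $189 − $189 = $0.
Bill 3, $700: deductible takes $324, $376 remains; 25% of $376 = $94. Traveler pays $418; OOP now $1,804. Insurer: $700 − $418 = $282.
Bill 4, $826: deductible met; 25% of $826 = $206.50. Traveler pays $206.50; OOP now $2,010.50. Plan pays $826 − $206.50 = $619.50.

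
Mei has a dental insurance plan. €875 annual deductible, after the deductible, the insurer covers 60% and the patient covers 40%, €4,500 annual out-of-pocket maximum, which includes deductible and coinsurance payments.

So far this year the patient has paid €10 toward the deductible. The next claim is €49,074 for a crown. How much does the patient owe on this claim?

€4,490

€10 of the €875 deductible is already met, leaving €865.
That leaves €49,074 − €865 = €48,209 for coinsurance.
Patient's 40% share of €48,209 is €19,283.60.
So the patient owes €865 + €19,283.60 = €20,148.60 before any cap.
Adding €20,148.60 to the €10 already spent would give €20,158.60, which exceeds the €4,500 cap; the patient pays just €4,500 − €10 = €4,490.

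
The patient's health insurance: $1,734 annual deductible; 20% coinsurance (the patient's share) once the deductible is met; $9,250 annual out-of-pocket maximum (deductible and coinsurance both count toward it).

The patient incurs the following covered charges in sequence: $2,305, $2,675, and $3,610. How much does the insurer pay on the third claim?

$2,888

Bill 1, $2,305: $1,734 to deductible, leaving $571; patient's 20% is $114.20. Patient owes $1,848.20 (running OOP $1,848.20). Insurer: $2,305 − $1,848.20 = $456.80.
Bill 2, $2,675: 20% coinsurance on $2,675 = $535. Cost to patient: $535. OOP to date $2,383.20. Insurer: $2,675 − $535 = $2,140.
Bill 3, $3,610: deductible already satisfied, so patient's share is 20% × $3,610 = $722. Patient pays $722; OOP now $3,105.20. Insurer: $3,610 − $722 = $2,888.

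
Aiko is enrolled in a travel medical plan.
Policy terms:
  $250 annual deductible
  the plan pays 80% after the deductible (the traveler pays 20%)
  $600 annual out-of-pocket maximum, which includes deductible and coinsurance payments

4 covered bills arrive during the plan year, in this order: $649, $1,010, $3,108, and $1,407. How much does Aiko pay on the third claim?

$68.20

Bill 1, $649: $250 finishes the deductible; $399 goes to coinsurance; coinsurance $399 × 20% = $79.80. Traveler pays $329.80; OOP now $329.80.
Bill 2, $1,010: 20% coinsurance on $1,010 = $202. Traveler owes $202 (running OOP $531.80).
Bill 3, $3,108: deductible already satisfied, so traveler's share is 20% × $3,108 = $621.60. Adding that to $531.80 gives $1,153.40, past the $600 cap; traveler pays only $600 − $531.80 = $68.20.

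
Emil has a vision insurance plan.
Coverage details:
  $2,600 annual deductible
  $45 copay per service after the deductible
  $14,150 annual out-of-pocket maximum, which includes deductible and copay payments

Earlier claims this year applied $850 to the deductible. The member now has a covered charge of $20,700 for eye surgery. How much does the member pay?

Remaining deductible: $2,600 − $850 = $1,750.
That leaves $20,700 − $1,750 = $18,950 for the copay.
Copay on this service: $45.
That puts the member's cost at $1,750 + $45 = $1,795 before any cap.
Total out-of-pocket so far would be $850 + $1,795 = $2,645, below the $14,150 cap — no reduction.

$1,795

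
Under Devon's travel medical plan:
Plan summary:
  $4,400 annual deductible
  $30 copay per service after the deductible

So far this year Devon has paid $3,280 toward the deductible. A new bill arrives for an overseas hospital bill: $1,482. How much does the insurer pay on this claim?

$332

Deductible still to meet: $4,400 − $3,280 = $1,120.
After the $1,120 deductible portion, $1,482 − $1,120 = $362 is subject to the copay.
Copay on this service: $30.
That puts the traveler's cost at $1,120 + $30 = $1,150.
The insurer covers the remainder: $1,482 − $1,150 = $332.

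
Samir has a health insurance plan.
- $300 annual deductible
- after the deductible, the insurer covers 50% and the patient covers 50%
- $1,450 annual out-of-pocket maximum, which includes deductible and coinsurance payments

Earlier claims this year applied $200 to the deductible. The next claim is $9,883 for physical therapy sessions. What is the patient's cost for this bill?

Remaining deductible: $300 − $200 = $100.
After the $100 deductible portion, $9,883 − $100 = $9,783 is subject to coinsurance.
Patient's 50% share of $9,783 is $4,891.50.
Patient responsibility before any cap: $100 + $4,891.50 = $4,991.50.
That would bring total out-of-pocket to $5,191.50, past the $1,450 cap. The patient is capped at $1,450 − $200 = $1,250 on this claim.

$1,250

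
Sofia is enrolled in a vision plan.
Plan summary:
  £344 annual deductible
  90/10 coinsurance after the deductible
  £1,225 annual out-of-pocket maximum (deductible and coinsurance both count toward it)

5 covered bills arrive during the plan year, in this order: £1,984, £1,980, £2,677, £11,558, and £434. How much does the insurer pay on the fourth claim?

Claim 1 (£1,984): £344 finishes the deductible; £1,640 goes to coinsurance; 10% of £1,640 = £164. Member pays £508; OOP now £508. Plan pays £1,984 − £508 = £1,476.
Claim 2 (£1,980): deductible met; 10% of £1,980 = £198. Cost to member: £198. OOP to date £706. Plan pays £1,980 − £198 = £1,782.
Claim 3 (£2,677): 10% coinsurance on £2,677 = £267.70. Cost to member: £267.70. OOP to date £973.70. Plan pays £2,677 − £267.70 = £2,409.30.
Claim 4 (£11,558): 10% coinsurance on £11,558 = £1,155.80. OOP would hit £2,129.50 > £1,225, so the cap limits the member to £1,225 − £973.70 = £251.30. Insurer: £11,558 − £251.30 = £11,306.70.

£11,306.70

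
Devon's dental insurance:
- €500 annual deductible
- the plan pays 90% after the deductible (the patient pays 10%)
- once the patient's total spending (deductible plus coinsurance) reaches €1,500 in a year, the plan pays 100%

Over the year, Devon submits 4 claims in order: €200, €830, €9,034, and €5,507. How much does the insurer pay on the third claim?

Claim 1 (€200): all of it applies to the deductible. Cost to patient: €200. OOP to date €200. Insurer: €200 − €200 = €0.
Claim 2 (€830): €300 finishes the deductible; €530 goes to coinsurance; coinsurance €530 × 10% = €53. Cost to patient: €353. OOP to date €553. Insurer: €830 − €353 = €477.
Claim 3 (€9,034): 10% coinsurance on €9,034 = €903.40. Cost to patient: €903.40. OOP to date €1,456.40. Insurer: €9,034 − €903.40 = €8,130.60.

€8,130.60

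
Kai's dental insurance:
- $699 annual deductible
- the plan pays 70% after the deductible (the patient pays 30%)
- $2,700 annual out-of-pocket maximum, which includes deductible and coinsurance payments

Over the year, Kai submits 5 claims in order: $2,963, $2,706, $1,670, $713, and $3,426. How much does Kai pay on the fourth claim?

$9

Bill 1, $2,963: $699 finishes the deductible; $2,264 goes to coinsurance; 30% of $2,264 = $679.20. Patient owes $1,378.20 (running OOP $1,378.20).
Bill 2, $2,706: deductible already satisfied, so patient's share is 30% × $2,706 = $811.80. Patient owes $811.80 (running OOP $2,190).
Bill 3, $1,670: deductible met; 30% of $1,670 = $501. Patient owes $501 (running OOP $2,691).
Bill 4, $713: deductible met; 30% of $713 = $213.90. That would push OOP to $2,904.90, over the $2,700 cap, so patient pays $2,700 − $2,691 = $9.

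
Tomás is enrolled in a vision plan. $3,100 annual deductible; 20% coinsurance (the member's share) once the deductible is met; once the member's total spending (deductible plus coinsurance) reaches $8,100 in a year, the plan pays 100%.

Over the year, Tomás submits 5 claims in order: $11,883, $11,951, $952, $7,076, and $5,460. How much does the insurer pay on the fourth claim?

$6,413.20

Claim 1 — $11,883: deductible takes $3,100, $8,783 remains; coinsurance $8,783 × 20% = $1,756.60. Member owes $4,856.60 (running OOP $4,856.60). Plan pays $11,883 − $4,856.60 = $7,026.40.
Claim 2 — $11,951: deductible met; 20% of $11,951 = $2,390.20. Cost to member: $2,390.20. OOP to date $7,246.80. Insurer: $11,951 − $2,390.20 = $9,560.80.
Claim 3 — $952: 20% coinsurance on $952 = $190.40. Member owes $190.40 (running OOP $7,437.20). Insurer: $952 − $190.40 = $761.60.
Claim 4 — $7,076: deductible met; 20% of $7,076 = $1,415.20. OOP would hit $8,852.40 > $8,100, so the cap limits the member to $8,100 − $7,437.20 = $662.80. Plan pays $7,076 − $662.80 = $6,413.20.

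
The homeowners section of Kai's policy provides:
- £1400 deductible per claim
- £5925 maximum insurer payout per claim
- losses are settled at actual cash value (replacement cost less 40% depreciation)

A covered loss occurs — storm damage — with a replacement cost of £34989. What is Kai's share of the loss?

£29064

At 40% depreciation, ACV = £34989 − £13995.60 = £20993.40.
After the deductible, £20993.40 − £1400 = £19593.40 remains.
Since £19593.40 > £5925, the payout is capped at £5925.
Homeowner's share is the uncovered remainder: £34989 − £5925 = £29064.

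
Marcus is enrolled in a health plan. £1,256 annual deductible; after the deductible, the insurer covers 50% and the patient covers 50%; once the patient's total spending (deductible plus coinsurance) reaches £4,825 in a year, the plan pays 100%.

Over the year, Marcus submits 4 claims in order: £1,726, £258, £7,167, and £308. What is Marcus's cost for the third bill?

£3,205

Bill 1, £1,726: £1,256 finishes the deductible; £470 goes to coinsurance; patient's 50% is £235. Patient owes £1,491 (running OOP £1,491).
Bill 2, £258: deductible met; 50% of £258 = £129. Patient owes £129 (running OOP £1,620).
Bill 3, £7,167: deductible met; 50% of £7,167 = £3,583.50. Adding that to £1,620 gives £5,203.50, past the £4,825 cap; patient pays only £4,825 − £1,620 = £3,205.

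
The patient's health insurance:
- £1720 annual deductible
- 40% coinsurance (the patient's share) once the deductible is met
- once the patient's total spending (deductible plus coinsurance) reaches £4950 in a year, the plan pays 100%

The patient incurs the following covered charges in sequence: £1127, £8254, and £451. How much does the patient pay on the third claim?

£165.60

Claim 1 — £1127: entire amount goes to the deductible. Patient pays £1127; OOP now £1127.
Claim 2 — £8254: £593 to deductible, leaving £7661; patient's 40% is £3064.40. Patient owes £3657.40 (running OOP £4784.40).
Claim 3 — £451: deductible already satisfied, so patient's share is 40% × £451 = £180.40. That would push OOP to £4964.80, over the £4950 cap, so patient pays £4950 − £4784.40 = £165.60.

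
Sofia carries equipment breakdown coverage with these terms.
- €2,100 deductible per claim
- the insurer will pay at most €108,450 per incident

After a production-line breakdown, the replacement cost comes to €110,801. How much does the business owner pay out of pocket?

€2,351

Less the €2,100 deductible: €110,801 − €2,100 = €108,701.
€108,701 exceeds the €108,450 limit, so the insurer pays the limit: €108,450.
Business owner's share is the uncovered remainder: €110,801 − €108,450 = €2,351.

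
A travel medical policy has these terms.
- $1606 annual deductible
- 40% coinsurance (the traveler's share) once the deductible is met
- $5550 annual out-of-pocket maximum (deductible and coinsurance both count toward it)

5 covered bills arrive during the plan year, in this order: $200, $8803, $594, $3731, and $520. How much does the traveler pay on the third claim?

Bill 1, $200: entire amount goes to the deductible. Traveler owes $200 (running OOP $200).
Bill 2, $8803: $1406 to deductible, leaving $7397; 40% of $7397 = $2958.80. Traveler owes $4364.80 (running OOP $4564.80).
Bill 3, $594: deductible met; 40% of $594 = $237.60. Traveler pays $237.60; OOP now $4802.40.

$237.60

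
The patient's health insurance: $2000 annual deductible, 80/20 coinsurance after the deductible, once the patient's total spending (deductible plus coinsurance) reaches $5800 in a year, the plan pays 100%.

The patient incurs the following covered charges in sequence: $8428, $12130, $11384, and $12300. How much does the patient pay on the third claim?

$88.40

#1 ($8428): $2000 finishes the deductible; $6428 goes to coinsurance; 20% of $6428 = $1285.60. Patient pays $3285.60; OOP now $3285.60.
#2 ($12130): deductible already satisfied, so patient's share is 20% × $12130 = $2426. Cost to patient: $2426. OOP to date $5711.60.
#3 ($11384): deductible met; 20% of $11384 = $2276.80. That would push OOP to $7988.40, over the $5800 cap, so patient pays $5800 − $5711.60 = $88.40.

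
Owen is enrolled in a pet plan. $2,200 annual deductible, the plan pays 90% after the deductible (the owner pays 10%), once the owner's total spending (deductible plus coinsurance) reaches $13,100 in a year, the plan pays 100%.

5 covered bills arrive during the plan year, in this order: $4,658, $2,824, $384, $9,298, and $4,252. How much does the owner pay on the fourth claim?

Claim 1 — $4,658: deductible takes $2,200, $2,458 remains; coinsurance $2,458 × 10% = $245.80. Cost to owner: $2,445.80. OOP to date $2,445.80.
Claim 2 — $2,824: deductible met; 10% of $2,824 = $282.40. Owner pays $282.40; OOP now $2,728.20.
Claim 3 — $384: deductible met; 10% of $384 = $38.40. Owner owes $38.40 (running OOP $2,766.60).
Claim 4 — $9,298: 10% coinsurance on $9,298 = $929.80. Cost to owner: $929.80. OOP to date $3,696.40.

$929.80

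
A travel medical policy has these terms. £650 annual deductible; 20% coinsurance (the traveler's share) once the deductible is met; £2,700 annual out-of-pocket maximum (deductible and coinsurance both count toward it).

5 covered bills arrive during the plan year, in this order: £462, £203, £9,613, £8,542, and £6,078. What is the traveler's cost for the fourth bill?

Bill 1, £462: fully absorbed by the deductible. Cost to traveler: £462. OOP to date £462.
Bill 2, £203: deductible takes £188, £15 remains; 20% of £15 = £3. Traveler pays £191; OOP now £653.
Bill 3, £9,613: deductible met; 20% of £9,613 = £1,922.60. Cost to traveler: £1,922.60. OOP to date £2,575.60.
Bill 4, £8,542: deductible met; 20% of £8,542 = £1,708.40. Adding that to £2,575.60 gives £4,284, past the £2,700 cap; traveler pays only £2,700 − £2,575.60 = £124.40.

£124.40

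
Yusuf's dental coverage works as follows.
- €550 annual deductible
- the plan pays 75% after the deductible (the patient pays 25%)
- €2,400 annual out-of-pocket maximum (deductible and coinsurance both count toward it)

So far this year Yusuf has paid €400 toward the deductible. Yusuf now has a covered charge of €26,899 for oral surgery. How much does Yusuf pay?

€2,000

€400 of the €550 deductible is already met, leaving €150.
The remaining €26,749 (= €26,899 − €150) moves to coinsurance.
Coinsurance: €26,749 × 25% = €6,687.25.
That puts the patient's cost at €150 + €6,687.25 = €6,837.25 before any cap.
Year-to-date out-of-pocket would reach €400 + €6,837.25 = €7,237.25, above the €2,400 maximum, so the patient pays only €2,400 − €400 = €2,000.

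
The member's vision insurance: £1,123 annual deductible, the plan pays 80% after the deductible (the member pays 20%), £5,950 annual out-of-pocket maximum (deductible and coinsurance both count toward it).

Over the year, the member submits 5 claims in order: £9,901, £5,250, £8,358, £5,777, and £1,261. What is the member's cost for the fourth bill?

Claim 1 (£9,901): £1,123 to deductible, leaving £8,778; member's 20% is £1,755.60. Member pays £2,878.60; OOP now £2,878.60.
Claim 2 (£5,250): 20% coinsurance on £5,250 = £1,050. Member owes £1,050 (running OOP £3,928.60).
Claim 3 (£8,358): 20% coinsurance on £8,358 = £1,671.60. Cost to member: £1,671.60. OOP to date £5,600.20.
Claim 4 (£5,777): 20% coinsurance on £5,777 = £1,155.40. Adding that to £5,600.20 gives £6,755.60, past the £5,950 cap; member pays only £5,950 − £5,600.20 = £349.80.

£349.80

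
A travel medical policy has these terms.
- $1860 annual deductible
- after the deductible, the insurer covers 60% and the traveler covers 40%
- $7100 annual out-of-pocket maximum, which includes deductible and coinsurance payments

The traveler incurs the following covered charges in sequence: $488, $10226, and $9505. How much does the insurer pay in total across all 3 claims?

$13119

Claim 1 ($488): entire amount goes to the deductible. Cost to traveler: $488. OOP to date $488. Insurer: $488 − $488 = $0.
Claim 2 ($10226): $1372 to deductible, leaving $8854; traveler's 40% is $3541.60. Traveler owes $4913.60 (running OOP $5401.60). Insurer: $10226 − $4913.60 = $5312.40.
Claim 3 ($9505): deductible met; 40% of $9505 = $3802. Adding that to $5401.60 gives $9203.60, past the $7100 cap; traveler pays only $7100 − $5401.60 = $1698.40. Insurer: $9505 − $1698.40 = $7806.60.
Insurer total = bills − traveler's total = $20219 − $7100 = $13119.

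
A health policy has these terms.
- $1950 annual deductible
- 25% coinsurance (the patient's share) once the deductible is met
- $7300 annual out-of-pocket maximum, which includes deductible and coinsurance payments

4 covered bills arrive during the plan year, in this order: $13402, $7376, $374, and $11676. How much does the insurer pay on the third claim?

Claim 1 — $13402: deductible takes $1950, $11452 remains; patient's 25% is $2863. Cost to patient: $4813. OOP to date $4813. Plan pays $13402 − $4813 = $8589.
Claim 2 — $7376: deductible already satisfied, so patient's share is 25% × $7376 = $1844. Cost to patient: $1844. OOP to date $6657. Plan pays $7376 − $1844 = $5532.
Claim 3 — $374: deductible met; 25% of $374 = $93.50. Patient owes $93.50 (running OOP $6750.50). Insurer: $374 − $93.50 = $280.50.

$280.50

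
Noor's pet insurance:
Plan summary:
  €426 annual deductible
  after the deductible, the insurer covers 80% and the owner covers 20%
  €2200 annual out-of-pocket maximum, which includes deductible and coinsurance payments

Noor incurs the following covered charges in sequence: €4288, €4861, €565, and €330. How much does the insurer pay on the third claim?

#1 (€4288): €426 to deductible, leaving €3862; 20% of €3862 = €772.40. Cost to owner: €1198.40. OOP to date €1198.40. Insurer: €4288 − €1198.40 = €3089.60.
#2 (€4861): 20% coinsurance on €4861 = €972.20. Owner owes €972.20 (running OOP €2170.60). Insurer: €4861 − €972.20 = €3888.80.
#3 (€565): 20% coinsurance on €565 = €113. That would push OOP to €2283.60, over the €2200 cap, so owner pays €2200 − €2170.60 = €29.40. Plan pays €565 − €29.40 = €535.60.

€535.60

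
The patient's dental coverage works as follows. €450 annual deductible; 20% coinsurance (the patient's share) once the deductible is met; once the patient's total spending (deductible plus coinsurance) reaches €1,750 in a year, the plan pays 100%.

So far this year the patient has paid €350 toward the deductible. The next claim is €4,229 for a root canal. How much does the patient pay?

Deductible still to meet: €450 − €350 = €100.
That leaves €4,229 − €100 = €4,129 for coinsurance.
Patient's 20% share of €4,129 is €825.80.
That puts the patient's cost at €100 + €825.80 = €925.80 before any cap.
Cumulative spending €350 + €925.80 = €1,275.80 stays under the €1,750 maximum.

€925.80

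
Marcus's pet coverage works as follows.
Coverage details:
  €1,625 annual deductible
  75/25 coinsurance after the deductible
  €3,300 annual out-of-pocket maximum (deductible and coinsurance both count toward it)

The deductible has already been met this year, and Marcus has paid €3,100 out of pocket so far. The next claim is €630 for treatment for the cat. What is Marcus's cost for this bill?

€157.50

With the deductible met, the entire €630 is subject to coinsurance.
Owner's 25% share of €630 is €157.50.
Cumulative spending €3,100 + €157.50 = €3,257.50 stays under the €3,300 maximum.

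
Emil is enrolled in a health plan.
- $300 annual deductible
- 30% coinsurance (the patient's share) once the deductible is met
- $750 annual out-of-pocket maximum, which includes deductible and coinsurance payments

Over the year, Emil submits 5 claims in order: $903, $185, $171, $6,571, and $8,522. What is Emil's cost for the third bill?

$51.30

Bill 1, $903: $300 finishes the deductible; $603 goes to coinsurance; patient's 30% is $180.90. Cost to patient: $480.90. OOP to date $480.90.
Bill 2, $185: deductible met; 30% of $185 = $55.50. Cost to patient: $55.50. OOP to date $536.40.
Bill 3, $171: deductible met; 30% of $171 = $51.30. Patient pays $51.30; OOP now $587.70.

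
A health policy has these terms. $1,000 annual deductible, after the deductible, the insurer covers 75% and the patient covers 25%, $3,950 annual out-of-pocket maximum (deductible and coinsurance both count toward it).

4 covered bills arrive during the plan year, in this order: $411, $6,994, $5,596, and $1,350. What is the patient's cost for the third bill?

$1,348.75

Bill 1, $411: entire amount goes to the deductible. Patient pays $411; OOP now $411.
Bill 2, $6,994: $589 to deductible, leaving $6,405; patient's 25% is $1,601.25. Patient owes $2,190.25 (running OOP $2,601.25).
Bill 3, $5,596: 25% coinsurance on $5,596 = $1,399. Adding that to $2,601.25 gives $4,000.25, past the $3,950 cap; patient pays only $3,950 − $2,601.25 = $1,348.75.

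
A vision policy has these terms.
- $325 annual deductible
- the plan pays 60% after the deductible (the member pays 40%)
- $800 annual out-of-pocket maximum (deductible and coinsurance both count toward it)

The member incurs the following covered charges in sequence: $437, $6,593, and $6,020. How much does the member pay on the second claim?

$430.20

Claim 1 — $437: deductible takes $325, $112 remains; 40% of $112 = $44.80. Member pays $369.80; OOP now $369.80.
Claim 2 — $6,593: 40% coinsurance on $6,593 = $2,637.20. Adding that to $369.80 gives $3,007, past the $800 cap; member pays only $800 − $369.80 = $430.20.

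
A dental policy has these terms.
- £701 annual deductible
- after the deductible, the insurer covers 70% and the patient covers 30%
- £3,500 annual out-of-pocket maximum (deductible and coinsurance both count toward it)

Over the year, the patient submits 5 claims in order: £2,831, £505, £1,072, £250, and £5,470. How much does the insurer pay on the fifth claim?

Claim 1 (£2,831): £701 to deductible, leaving £2,130; coinsurance £2,130 × 30% = £639. Cost to patient: £1,340. OOP to date £1,340. Insurer: £2,831 − £1,340 = £1,491.
Claim 2 (£505): 30% coinsurance on £505 = £151.50. Cost to patient: £151.50. OOP to date £1,491.50. Plan pays £505 − £151.50 = £353.50.
Claim 3 (£1,072): deductible met; 30% of £1,072 = £321.60. Patient pays £321.60; OOP now £1,813.10. Insurer: £1,072 − £321.60 = £750.40.
Claim 4 (£250): deductible already satisfied, so patient's share is 30% × £250 = £75. Cost to patient: £75. OOP to date £1,888.10. Insurer: £250 − £75 = £175.
Claim 5 (£5,470): deductible already satisfied, so patient's share is 30% × £5,470 = £1,641. OOP would hit £3,529.10 > £3,500, so the cap limits the patient to £3,500 − £1,888.10 = £1,611.90. Insurer: £5,470 − £1,611.90 = £3,858.10.

£3,858.10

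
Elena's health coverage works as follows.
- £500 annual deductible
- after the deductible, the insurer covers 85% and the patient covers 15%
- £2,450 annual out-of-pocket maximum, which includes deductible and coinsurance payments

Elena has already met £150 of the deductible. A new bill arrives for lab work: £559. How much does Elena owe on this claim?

£381.35

£150 of the £500 deductible is already met, leaving £350.
After the £350 deductible portion, £559 − £350 = £209 is subject to coinsurance.
15% of £209 = £31.35 falls to the patient.
So the patient owes £350 + £31.35 = £381.35 before any cap.
Cumulative spending £150 + £381.35 = £531.35 stays under the £2,450 maximum.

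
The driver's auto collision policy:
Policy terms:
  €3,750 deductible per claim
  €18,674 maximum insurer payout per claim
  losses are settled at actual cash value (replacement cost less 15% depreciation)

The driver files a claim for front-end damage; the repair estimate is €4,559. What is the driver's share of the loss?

Actual cash value after 15% depreciation: €4,559 × 85% = €3,875.15.
Less the €3,750 deductible: €3,875.15 − €3,750 = €125.15.
That's under the €18,674 cap, so the insurer reimburses the full €125.15.
Driver's share is the uncovered remainder: €4,559 − €125.15 = €4,433.85.

€4,433.85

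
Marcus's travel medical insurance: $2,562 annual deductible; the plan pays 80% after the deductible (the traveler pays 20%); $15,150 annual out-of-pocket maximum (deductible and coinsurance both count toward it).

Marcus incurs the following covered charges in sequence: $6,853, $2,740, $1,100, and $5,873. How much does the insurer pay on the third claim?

Claim 1 ($6,853): $2,562 finishes the deductible; $4,291 goes to coinsurance; coinsurance $4,291 × 20% = $858.20. Traveler pays $3,420.20; OOP now $3,420.20. Plan pays $6,853 − $3,420.20 = $3,432.80.
Claim 2 ($2,740): 20% coinsurance on $2,740 = $548. Traveler pays $548; OOP now $3,968.20. Insurer: $2,740 − $548 = $2,192.
Claim 3 ($1,100): 20% coinsurance on $1,100 = $220. Traveler owes $220 (running OOP $4,188.20). Insurer: $1,100 − $220 = $880.

$880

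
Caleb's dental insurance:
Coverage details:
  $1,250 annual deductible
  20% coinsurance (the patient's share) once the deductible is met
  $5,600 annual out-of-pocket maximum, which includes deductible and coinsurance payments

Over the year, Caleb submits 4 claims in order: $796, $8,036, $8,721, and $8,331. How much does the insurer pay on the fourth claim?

Bill 1, $796: entire amount goes to the deductible. Cost to patient: $796. OOP to date $796. Insurer: $796 − $796 = $0.
Bill 2, $8,036: $454 finishes the deductible; $7,582 goes to coinsurance; coinsurance $7,582 × 20% = $1,516.40. Cost to patient: $1,970.40. OOP to date $2,766.40. Plan pays $8,036 − $1,970.40 = $6,065.60.
Bill 3, $8,721: deductible already satisfied, so patient's share is 20% × $8,721 = $1,744.20. Cost to patient: $1,744.20. OOP to date $4,510.60. Plan pays $8,721 − $1,744.20 = $6,976.80.
Bill 4, $8,331: deductible already satisfied, so patient's share is 20% × $8,331 = $1,666.20. OOP would hit $6,176.80 > $5,600, so the cap limits the patient to $5,600 − $4,510.60 = $1,089.40. Plan pays $8,331 − $1,089.40 = $7,241.60.

$7,241.60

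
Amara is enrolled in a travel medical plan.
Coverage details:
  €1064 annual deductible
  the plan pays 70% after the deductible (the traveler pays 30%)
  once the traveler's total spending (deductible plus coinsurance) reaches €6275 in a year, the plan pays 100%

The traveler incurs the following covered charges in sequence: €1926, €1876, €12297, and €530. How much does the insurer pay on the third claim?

Claim 1 (€1926): €1064 finishes the deductible; €862 goes to coinsurance; traveler's 30% is €258.60. Cost to traveler: €1322.60. OOP to date €1322.60. Plan pays €1926 − €1322.60 = €603.40.
Claim 2 (€1876): 30% coinsurance on €1876 = €562.80. Traveler owes €562.80 (running OOP €1885.40). Insurer: €1876 − €562.80 = €1313.20.
Claim 3 (€12297): deductible already satisfied, so traveler's share is 30% × €12297 = €3689.10. Cost to traveler: €3689.10. OOP to date €5574.50. Insurer: €12297 − €3689.10 = €8607.90.

€8607.90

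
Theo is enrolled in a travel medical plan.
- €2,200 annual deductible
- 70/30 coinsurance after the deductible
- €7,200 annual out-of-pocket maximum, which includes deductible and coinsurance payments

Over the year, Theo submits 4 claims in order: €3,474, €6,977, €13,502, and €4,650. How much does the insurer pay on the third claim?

#1 (€3,474): €2,200 finishes the deductible; €1,274 goes to coinsurance; traveler's 30% is €382.20. Cost to traveler: €2,582.20. OOP to date €2,582.20. Insurer: €3,474 − €2,582.20 = €891.80.
#2 (€6,977): deductible already satisfied, so traveler's share is 30% × €6,977 = €2,093.10. Traveler owes €2,093.10 (running OOP €4,675.30). Insurer: €6,977 − €2,093.10 = €4,883.90.
#3 (€13,502): deductible already satisfied, so traveler's share is 30% × €13,502 = €4,050.60. OOP would hit €8,725.90 > €7,200, so the cap limits the traveler to €7,200 − €4,675.30 = €2,524.70. Insurer: €13,502 − €2,524.70 = €10,977.30.

€10,977.30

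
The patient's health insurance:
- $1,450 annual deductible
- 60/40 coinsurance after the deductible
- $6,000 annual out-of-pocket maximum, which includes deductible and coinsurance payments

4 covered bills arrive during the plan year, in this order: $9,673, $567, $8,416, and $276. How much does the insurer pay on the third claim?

$7,382

Claim 1 — $9,673: $1,450 finishes the deductible; $8,223 goes to coinsurance; patient's 40% is $3,289.20. Cost to patient: $4,739.20. OOP to date $4,739.20. Insurer: $9,673 − $4,739.20 = $4,933.80.
Claim 2 — $567: deductible met; 40% of $567 = $226.80. Cost to patient: $226.80. OOP to date $4,966. Insurer: $567 − $226.80 = $340.20.
Claim 3 — $8,416: deductible met; 40% of $8,416 = $3,366.40. Adding that to $4,966 gives $8,332.40, past the $6,000 cap; patient pays only $6,000 − $4,966 = $1,034. Plan pays $8,416 − $1,034 = $7,382.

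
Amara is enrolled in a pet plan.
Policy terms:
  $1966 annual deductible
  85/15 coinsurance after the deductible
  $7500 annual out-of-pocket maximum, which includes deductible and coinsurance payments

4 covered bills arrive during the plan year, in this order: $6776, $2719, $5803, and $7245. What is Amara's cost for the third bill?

$870.45

Claim 1 — $6776: $1966 finishes the deductible; $4810 goes to coinsurance; 15% of $4810 = $721.50. Cost to owner: $2687.50. OOP to date $2687.50.
Claim 2 — $2719: deductible already satisfied, so owner's share is 15% × $2719 = $407.85. Owner owes $407.85 (running OOP $3095.35).
Claim 3 — $5803: deductible already satisfied, so owner's share is 15% × $5803 = $870.45. Owner owes $870.45 (running OOP $3965.80).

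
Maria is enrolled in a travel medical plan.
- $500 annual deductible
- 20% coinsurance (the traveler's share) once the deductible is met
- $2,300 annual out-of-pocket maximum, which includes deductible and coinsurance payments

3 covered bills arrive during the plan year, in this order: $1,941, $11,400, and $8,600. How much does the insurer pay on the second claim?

Claim 1 — $1,941: deductible takes $500, $1,441 remains; 20% of $1,441 = $288.20. Cost to traveler: $788.20. OOP to date $788.20. Insurer: $1,941 − $788.20 = $1,152.80.
Claim 2 — $11,400: deductible met; 20% of $11,400 = $2,280. OOP would hit $3,068.20 > $2,300, so the cap limits the traveler to $2,300 − $788.20 = $1,511.80. Plan pays $11,400 − $1,511.80 = $9,888.20.

$9,888.20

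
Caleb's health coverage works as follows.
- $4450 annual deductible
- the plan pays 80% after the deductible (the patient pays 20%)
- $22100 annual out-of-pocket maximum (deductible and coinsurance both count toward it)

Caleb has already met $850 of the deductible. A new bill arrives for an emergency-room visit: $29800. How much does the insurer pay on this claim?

Deductible still to meet: $4450 − $850 = $3600.
After the $3600 deductible portion, $29800 − $3600 = $26200 is subject to coinsurance.
Patient's 20% share of $26200 is $5240.
That puts the patient's cost at $3600 + $5240 = $8840 before any cap.
Cumulative spending $850 + $8840 = $9690 stays under the $22100 maximum.
The insurer covers the remainder: $29800 − $8840 = $20960.

$20960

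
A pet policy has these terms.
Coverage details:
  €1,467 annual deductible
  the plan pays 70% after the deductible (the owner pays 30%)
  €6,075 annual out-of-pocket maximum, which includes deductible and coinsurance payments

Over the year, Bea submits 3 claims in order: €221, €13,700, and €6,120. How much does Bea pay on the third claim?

€871.80

Claim 1 — €221: entire amount goes to the deductible. Owner owes €221 (running OOP €221).
Claim 2 — €13,700: €1,246 to deductible, leaving €12,454; coinsurance €12,454 × 30% = €3,736.20. Owner pays €4,982.20; OOP now €5,203.20.
Claim 3 — €6,120: 30% coinsurance on €6,120 = €1,836. Adding that to €5,203.20 gives €7,039.20, past the €6,075 cap; owner pays only €6,075 − €5,203.20 = €871.80.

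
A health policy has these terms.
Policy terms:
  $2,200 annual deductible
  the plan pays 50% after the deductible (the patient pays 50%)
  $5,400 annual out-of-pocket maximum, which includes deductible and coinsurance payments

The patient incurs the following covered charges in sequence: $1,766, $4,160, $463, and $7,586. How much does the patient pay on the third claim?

$231.50

#1 ($1,766): all of it applies to the deductible. Patient pays $1,766; OOP now $1,766.
#2 ($4,160): $434 to deductible, leaving $3,726; patient's 50% is $1,863. Cost to patient: $2,297. OOP to date $4,063.
#3 ($463): 50% coinsurance on $463 = $231.50. Patient pays $231.50; OOP now $4,294.50.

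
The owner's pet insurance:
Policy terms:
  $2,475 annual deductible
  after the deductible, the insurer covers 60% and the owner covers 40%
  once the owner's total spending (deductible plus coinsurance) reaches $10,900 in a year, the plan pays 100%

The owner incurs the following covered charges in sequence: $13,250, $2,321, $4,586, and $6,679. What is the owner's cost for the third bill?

$1,834.40

Bill 1, $13,250: $2,475 to deductible, leaving $10,775; owner's 40% is $4,310. Owner owes $6,785 (running OOP $6,785).
Bill 2, $2,321: deductible already satisfied, so owner's share is 40% × $2,321 = $928.40. Cost to owner: $928.40. OOP to date $7,713.40.
Bill 3, $4,586: deductible already satisfied, so owner's share is 40% × $4,586 = $1,834.40. Owner pays $1,834.40; OOP now $9,547.80.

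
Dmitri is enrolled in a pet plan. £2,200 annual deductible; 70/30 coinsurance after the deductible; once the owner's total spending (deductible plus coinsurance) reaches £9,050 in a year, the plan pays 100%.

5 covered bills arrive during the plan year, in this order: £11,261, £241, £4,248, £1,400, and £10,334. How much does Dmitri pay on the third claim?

Bill 1, £11,261: £2,200 to deductible, leaving £9,061; 30% of £9,061 = £2,718.30. Owner owes £4,918.30 (running OOP £4,918.30).
Bill 2, £241: deductible met; 30% of £241 = £72.30. Owner pays £72.30; OOP now £4,990.60.
Bill 3, £4,248: 30% coinsurance on £4,248 = £1,274.40. Owner pays £1,274.40; OOP now £6,265.

£1,274.40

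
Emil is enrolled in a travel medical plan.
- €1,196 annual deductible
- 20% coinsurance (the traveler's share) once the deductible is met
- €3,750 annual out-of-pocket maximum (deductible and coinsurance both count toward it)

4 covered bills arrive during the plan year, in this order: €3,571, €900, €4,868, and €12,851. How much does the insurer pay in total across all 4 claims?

€18,440

Bill 1, €3,571: deductible takes €1,196, €2,375 remains; traveler's 20% is €475. Traveler pays €1,671; OOP now €1,671. Insurer: €3,571 − €1,671 = €1,900.
Bill 2, €900: deductible met; 20% of €900 = €180. Traveler owes €180 (running OOP €1,851). Insurer: €900 − €180 = €720.
Bill 3, €4,868: deductible met; 20% of €4,868 = €973.60. Traveler pays €973.60; OOP now €2,824.60. Insurer: €4,868 − €973.60 = €3,894.40.
Bill 4, €12,851: 20% coinsurance on €12,851 = €2,570.20. That would push OOP to €5,394.80, over the €3,750 cap, so traveler pays €3,750 − €2,824.60 = €925.40. Plan pays €12,851 − €925.40 = €11,925.60.
Insurer total = bills − traveler's total = €22,190 − €3,750 = €18,440.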